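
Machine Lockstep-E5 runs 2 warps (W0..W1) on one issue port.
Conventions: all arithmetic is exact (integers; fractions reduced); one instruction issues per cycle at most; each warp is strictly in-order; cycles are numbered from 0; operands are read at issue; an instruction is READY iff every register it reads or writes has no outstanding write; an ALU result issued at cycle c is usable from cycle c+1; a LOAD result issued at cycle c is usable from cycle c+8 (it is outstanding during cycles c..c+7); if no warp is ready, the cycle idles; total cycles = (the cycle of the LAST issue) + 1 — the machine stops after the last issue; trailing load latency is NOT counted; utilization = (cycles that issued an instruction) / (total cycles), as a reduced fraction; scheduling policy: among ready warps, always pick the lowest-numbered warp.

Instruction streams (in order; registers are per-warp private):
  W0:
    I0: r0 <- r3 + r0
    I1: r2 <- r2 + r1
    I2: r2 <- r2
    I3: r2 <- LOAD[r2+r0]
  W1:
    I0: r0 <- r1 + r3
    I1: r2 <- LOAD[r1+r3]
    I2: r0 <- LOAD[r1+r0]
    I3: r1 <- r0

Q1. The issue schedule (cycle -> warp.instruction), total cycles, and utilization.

cycle 0: W0.I0
cycle 1: W0.I1
cycle 2: W0.I2
cycle 3: W0.I3
cycle 4: W1.I0
cycle 5: W1.I1
cycle 6: W1.I2
cycle 7: idle
cycle 8: idle
cycle 9: idle
cycle 10: idle
cycle 11: idle
cycle 12: idle
cycle 13: idle
cycle 14: W1.I3

Answer: 15 cycles, utilization 8/15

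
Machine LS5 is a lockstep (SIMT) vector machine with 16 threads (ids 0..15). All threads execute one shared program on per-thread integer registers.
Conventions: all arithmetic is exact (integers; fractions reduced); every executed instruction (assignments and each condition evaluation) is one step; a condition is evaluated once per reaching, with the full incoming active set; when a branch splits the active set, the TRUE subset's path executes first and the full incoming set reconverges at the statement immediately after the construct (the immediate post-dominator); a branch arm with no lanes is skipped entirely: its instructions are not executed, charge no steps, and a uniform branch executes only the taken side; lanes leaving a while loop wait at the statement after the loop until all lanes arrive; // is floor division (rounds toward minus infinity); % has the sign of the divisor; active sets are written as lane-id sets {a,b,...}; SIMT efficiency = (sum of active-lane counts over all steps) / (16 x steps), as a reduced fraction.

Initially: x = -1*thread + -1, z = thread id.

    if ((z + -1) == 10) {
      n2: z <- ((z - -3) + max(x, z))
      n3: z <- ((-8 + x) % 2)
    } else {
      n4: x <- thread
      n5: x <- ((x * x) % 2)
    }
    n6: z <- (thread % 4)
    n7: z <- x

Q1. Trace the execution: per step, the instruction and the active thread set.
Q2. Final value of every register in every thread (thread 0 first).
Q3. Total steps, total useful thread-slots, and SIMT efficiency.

step 0: eval ((z + -1) == 10)        {0,1,2,3,4,5,6,7,8,9,10,11,12,13,14,15}
step 1: z <- ((z - -3) + max(x, z))  {11}
step 2: z <- ((-8 + x) % 2)          {11}
step 3: x <- thread                  {0,1,2,3,4,5,6,7,8,9,10,12,13,14,15}
step 4: x <- ((x * x) % 2)           {0,1,2,3,4,5,6,7,8,9,10,12,13,14,15}
step 5: z <- (thread % 4)            {0,1,2,3,4,5,6,7,8,9,10,11,12,13,14,15}
step 6: z <- x                       {0,1,2,3,4,5,6,7,8,9,10,11,12,13,14,15}

Answer: 7 steps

x: 0,1,0,1,0,1,0,1,0,1,0,-12,0,1,0,1
z: 0,1,0,1,0,1,0,1,0,1,0,-12,0,1,0,1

steps = 7; useful = 80; efficiency = 80/112 = 5/7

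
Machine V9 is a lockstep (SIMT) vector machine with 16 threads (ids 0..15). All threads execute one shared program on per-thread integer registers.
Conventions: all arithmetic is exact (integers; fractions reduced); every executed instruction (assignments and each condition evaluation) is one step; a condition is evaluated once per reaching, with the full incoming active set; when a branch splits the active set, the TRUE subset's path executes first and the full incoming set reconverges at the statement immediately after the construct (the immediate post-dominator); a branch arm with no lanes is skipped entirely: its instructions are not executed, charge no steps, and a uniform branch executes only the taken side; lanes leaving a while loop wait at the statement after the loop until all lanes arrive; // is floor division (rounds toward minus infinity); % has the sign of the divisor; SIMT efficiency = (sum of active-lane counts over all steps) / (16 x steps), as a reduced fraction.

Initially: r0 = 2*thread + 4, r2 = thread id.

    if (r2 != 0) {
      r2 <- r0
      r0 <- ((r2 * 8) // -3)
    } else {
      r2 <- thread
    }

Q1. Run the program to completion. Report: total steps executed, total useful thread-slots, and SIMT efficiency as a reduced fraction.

Answer: 4 steps, 47 useful, 47/64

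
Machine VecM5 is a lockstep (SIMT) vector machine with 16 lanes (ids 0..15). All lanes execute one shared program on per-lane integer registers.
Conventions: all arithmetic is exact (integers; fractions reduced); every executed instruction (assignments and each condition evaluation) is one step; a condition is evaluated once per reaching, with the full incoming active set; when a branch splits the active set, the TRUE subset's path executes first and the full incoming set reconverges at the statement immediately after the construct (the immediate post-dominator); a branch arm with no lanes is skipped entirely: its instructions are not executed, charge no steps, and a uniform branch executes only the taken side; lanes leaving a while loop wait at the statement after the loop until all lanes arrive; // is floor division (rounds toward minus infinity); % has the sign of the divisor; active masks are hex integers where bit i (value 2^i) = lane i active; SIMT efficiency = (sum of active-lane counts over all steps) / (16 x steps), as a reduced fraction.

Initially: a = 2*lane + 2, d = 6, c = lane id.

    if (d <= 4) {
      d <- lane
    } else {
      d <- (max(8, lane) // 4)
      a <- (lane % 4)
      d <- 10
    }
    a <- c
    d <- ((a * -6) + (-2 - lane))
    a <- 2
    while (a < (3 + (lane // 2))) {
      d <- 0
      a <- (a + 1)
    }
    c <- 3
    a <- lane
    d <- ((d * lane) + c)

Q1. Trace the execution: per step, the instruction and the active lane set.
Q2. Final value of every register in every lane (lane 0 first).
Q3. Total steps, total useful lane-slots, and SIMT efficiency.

step 0: eval (d <= 4)                0xffff
step 1: d <- (max(8, lane) // 4)     0xffff
step 2: a <- (lane % 4)              0xffff
step 3: d <- 10                      0xffff
step 4: a <- c                       0xffff
step 5: d <- ((a * -6) + (-2 - lane)) 0xffff
step 6: a <- 2                       0xffff
step 7: eval (a < (3 + (lane // 2))) 0xffff
step 8: d <- 0                       0xffff
step 9: a <- (a + 1)                 0xffff
step 10: eval (a < (3 + (lane // 2))) 0xffff
step 11: d <- 0                       0xfffc
step 12: a <- (a + 1)                 0xfffc
step 13: eval (a < (3 + (lane // 2))) 0xfffc
step 14: d <- 0                       0xfff0
step 15: a <- (a + 1)                 0xfff0
step 16: eval (a < (3 + (lane // 2))) 0xfff0
step 17: d <- 0                       0xffc0
step 18: a <- (a + 1)                 0xffc0
step 19: eval (a < (3 + (lane // 2))) 0xffc0
step 20: d <- 0                       0xff00
step 21: a <- (a + 1)                 0xff00
step 22: eval (a < (3 + (lane // 2))) 0xff00
step 23: d <- 0                       0xfc00
step 24: a <- (a + 1)                 0xfc00
step 25: eval (a < (3 + (lane // 2))) 0xfc00
step 26: d <- 0                       0xf000
step 27: a <- (a + 1)                 0xf000
step 28: eval (a < (3 + (lane // 2))) 0xf000
step 29: d <- 0                       0xc000
step 30: a <- (a + 1)                 0xc000
step 31: eval (a < (3 + (lane // 2))) 0xc000
step 32: c <- 3                       0xffff
step 33: a <- lane                    0xffff
step 34: d <- ((d * lane) + c)        0xffff

Answer: 35 steps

a: 0,1,2,3,4,5,6,7,8,9,10,11,12,13,14,15
d: 3,3,3,3,3,3,3,3,3,3,3,3,3,3,3,3
c: 3,3,3,3,3,3,3,3,3,3,3,3,3,3,3,3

steps = 35; useful = 392; efficiency = 392/560 = 7/10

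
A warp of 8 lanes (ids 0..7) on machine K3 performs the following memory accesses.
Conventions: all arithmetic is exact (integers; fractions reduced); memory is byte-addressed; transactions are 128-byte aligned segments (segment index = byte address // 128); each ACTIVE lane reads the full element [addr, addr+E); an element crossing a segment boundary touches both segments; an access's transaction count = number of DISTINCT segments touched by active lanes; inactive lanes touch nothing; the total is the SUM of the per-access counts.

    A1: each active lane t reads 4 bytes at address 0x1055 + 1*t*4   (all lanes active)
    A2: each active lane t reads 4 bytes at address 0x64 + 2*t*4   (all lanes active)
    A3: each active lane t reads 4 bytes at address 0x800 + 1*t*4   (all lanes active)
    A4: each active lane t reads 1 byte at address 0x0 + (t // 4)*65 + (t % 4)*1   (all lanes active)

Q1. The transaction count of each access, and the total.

A1: 1 transaction
A2: 2 transactions
A3: 1 transaction
A4: 1 transaction

Answer: 1,2,1,1; total 5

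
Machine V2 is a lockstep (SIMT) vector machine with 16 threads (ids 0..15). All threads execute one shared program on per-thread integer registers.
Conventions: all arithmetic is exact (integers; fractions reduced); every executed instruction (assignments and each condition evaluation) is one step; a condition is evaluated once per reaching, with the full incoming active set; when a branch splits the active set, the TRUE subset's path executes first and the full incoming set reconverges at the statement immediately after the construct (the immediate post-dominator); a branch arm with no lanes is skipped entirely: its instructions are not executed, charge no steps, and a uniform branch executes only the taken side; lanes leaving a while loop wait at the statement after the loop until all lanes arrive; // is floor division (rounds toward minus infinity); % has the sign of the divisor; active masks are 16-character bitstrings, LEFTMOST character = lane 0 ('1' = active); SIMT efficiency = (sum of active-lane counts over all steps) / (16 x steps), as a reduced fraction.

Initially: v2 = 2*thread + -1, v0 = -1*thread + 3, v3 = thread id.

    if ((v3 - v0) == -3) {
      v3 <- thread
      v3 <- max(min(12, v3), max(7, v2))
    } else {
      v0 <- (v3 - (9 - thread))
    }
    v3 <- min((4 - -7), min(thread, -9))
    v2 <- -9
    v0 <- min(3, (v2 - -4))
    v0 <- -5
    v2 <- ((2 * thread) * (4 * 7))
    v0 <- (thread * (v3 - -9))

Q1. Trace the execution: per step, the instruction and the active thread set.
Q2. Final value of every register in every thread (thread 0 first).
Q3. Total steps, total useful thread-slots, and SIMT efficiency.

step 0: eval ((v3 - v0) == -3)       1111111111111111
step 1: v3 <- thread                 1000000000000000
step 2: v3 <- max(min(12, v3), max(7, v2)) 1000000000000000
step 3: v0 <- (v3 - (9 - thread))    0111111111111111
step 4: v3 <- min((4 - -7), min(thread, -9)) 1111111111111111
step 5: v2 <- -9                     1111111111111111
step 6: v0 <- min(3, (v2 - -4))      1111111111111111
step 7: v0 <- -5                     1111111111111111
step 8: v2 <- ((2 * thread) * (4 * 7)) 1111111111111111
step 9: v0 <- (thread * (v3 - -9))   1111111111111111

Answer: 10 steps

v2: 0,56,112,168,224,280,336,392,448,504,560,616,672,728,784,840
v0: 0,0,0,0,0,0,0,0,0,0,0,0,0,0,0,0
v3: -9,-9,-9,-9,-9,-9,-9,-9,-9,-9,-9,-9,-9,-9,-9,-9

steps = 10; useful = 129; efficiency = 129/160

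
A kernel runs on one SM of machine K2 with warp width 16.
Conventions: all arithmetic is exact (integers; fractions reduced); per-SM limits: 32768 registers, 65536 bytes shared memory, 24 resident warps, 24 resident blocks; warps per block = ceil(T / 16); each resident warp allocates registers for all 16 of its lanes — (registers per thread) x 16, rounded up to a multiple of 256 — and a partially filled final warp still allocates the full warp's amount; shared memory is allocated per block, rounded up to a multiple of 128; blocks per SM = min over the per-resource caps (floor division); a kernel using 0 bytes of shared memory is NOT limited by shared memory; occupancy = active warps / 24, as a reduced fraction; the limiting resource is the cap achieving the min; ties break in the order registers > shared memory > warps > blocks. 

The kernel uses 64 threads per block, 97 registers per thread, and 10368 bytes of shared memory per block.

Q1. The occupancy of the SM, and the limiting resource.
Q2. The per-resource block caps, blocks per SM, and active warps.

Answer: occupancy 2/3, limited by registers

registers: 4 blocks
shared memory: 6 blocks
warps: 6 blocks
blocks: 24 blocks

Answer: 4 blocks, 16 active warps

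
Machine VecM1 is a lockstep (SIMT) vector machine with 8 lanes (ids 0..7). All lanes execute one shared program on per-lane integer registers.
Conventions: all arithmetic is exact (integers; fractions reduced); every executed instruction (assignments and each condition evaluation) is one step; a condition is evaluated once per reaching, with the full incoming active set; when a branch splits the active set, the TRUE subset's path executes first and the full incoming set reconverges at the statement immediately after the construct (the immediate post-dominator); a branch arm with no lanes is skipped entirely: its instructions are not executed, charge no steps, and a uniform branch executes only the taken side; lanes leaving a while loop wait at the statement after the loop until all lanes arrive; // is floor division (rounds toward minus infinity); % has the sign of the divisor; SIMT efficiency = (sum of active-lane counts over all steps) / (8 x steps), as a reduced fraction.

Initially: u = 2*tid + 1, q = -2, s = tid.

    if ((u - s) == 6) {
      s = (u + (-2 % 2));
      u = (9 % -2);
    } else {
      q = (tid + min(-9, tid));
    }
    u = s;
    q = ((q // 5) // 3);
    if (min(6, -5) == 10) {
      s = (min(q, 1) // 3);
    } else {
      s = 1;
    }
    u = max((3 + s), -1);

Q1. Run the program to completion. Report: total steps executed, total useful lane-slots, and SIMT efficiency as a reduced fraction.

Answer: 9 steps, 57 useful, 19/24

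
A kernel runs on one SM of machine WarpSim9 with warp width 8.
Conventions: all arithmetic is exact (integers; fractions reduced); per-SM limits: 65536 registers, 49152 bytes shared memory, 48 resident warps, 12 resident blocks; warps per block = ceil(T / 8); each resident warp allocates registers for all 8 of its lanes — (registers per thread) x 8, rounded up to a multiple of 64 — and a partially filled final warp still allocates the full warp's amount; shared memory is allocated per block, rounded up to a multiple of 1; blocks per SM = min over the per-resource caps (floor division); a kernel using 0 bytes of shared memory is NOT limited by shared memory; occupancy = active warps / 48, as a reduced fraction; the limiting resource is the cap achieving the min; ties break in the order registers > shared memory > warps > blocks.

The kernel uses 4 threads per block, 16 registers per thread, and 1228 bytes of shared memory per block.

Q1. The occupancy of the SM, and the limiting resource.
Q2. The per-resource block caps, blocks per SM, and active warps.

Answer: occupancy 1/4, limited by blocks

registers: 512 blocks
shared memory: 40 blocks
warps: 48 blocks
blocks: 12 blocks

Answer: 12 blocks, 12 active warps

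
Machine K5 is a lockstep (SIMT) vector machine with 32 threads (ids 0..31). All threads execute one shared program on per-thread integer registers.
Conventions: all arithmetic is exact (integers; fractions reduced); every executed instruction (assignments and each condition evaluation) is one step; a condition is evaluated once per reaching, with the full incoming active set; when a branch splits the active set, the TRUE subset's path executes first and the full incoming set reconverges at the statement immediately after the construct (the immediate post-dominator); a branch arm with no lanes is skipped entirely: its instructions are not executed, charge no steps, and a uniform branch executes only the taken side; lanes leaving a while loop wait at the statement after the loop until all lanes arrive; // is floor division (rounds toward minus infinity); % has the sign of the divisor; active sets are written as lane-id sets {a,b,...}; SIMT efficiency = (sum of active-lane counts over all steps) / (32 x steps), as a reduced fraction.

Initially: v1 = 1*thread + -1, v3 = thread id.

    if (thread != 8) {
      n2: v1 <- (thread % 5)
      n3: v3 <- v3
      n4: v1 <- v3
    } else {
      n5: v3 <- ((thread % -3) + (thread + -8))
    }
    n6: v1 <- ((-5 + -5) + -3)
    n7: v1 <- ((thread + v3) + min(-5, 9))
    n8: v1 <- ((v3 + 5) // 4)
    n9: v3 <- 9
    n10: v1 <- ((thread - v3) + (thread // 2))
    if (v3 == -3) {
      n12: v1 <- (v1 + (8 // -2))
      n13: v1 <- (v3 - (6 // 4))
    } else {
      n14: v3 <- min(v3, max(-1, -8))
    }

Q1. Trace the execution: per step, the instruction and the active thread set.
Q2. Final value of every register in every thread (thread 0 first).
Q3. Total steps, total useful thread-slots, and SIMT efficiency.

step 0: eval (thread != 8)           {0,1,2,3,4,5,6,7,8,9,10,11,12,13,14,15,16,17,18,19,20,21,22,23,24,25,26,27,28,29,30,31}
step 1: v1 <- (thread % 5)           {0,1,2,3,4,5,6,7,9,10,11,12,13,14,15,16,17,18,19,20,21,22,23,24,25,26,27,28,29,30,31}
step 2: v3 <- v3                     {0,1,2,3,4,5,6,7,9,10,11,12,13,14,15,16,17,18,19,20,21,22,23,24,25,26,27,28,29,30,31}
step 3: v1 <- v3                     {0,1,2,3,4,5,6,7,9,10,11,12,13,14,15,16,17,18,19,20,21,22,23,24,25,26,27,28,29,30,31}
step 4: v3 <- ((thread % -3) + (thread + -8)) {8}
step 5: v1 <- ((-5 + -5) + -3)       {0,1,2,3,4,5,6,7,8,9,10,11,12,13,14,15,16,17,18,19,20,21,22,23,24,25,26,27,28,29,30,31}
step 6: v1 <- ((thread + v3) + min(-5, 9)) {0,1,2,3,4,5,6,7,8,9,10,11,12,13,14,15,16,17,18,19,20,21,22,23,24,25,26,27,28,29,30,31}
step 7: v1 <- ((v3 + 5) // 4)        {0,1,2,3,4,5,6,7,8,9,10,11,12,13,14,15,16,17,18,19,20,21,22,23,24,25,26,27,28,29,30,31}
step 8: v3 <- 9                      {0,1,2,3,4,5,6,7,8,9,10,11,12,13,14,15,16,17,18,19,20,21,22,23,24,25,26,27,28,29,30,31}
step 9: v1 <- ((thread - v3) + (thread // 2)) {0,1,2,3,4,5,6,7,8,9,10,11,12,13,14,15,16,17,18,19,20,21,22,23,24,25,26,27,28,29,30,31}
step 10: eval (v3 == -3)              {0,1,2,3,4,5,6,7,8,9,10,11,12,13,14,15,16,17,18,19,20,21,22,23,24,25,26,27,28,29,30,31}
step 11: v3 <- min(v3, max(-1, -8))   {0,1,2,3,4,5,6,7,8,9,10,11,12,13,14,15,16,17,18,19,20,21,22,23,24,25,26,27,28,29,30,31}

Answer: 12 steps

v1: -9,-8,-6,-5,-3,-2,0,1,3,4,6,7,9,10,12,13,15,16,18,19,21,22,24,25,27,28,30,31,33,34,36,37
v3: -1,-1,-1,-1,-1,-1,-1,-1,-1,-1,-1,-1,-1,-1,-1,-1,-1,-1,-1,-1,-1,-1,-1,-1,-1,-1,-1,-1,-1,-1,-1,-1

steps = 12; useful = 350; efficiency = 350/384 = 175/192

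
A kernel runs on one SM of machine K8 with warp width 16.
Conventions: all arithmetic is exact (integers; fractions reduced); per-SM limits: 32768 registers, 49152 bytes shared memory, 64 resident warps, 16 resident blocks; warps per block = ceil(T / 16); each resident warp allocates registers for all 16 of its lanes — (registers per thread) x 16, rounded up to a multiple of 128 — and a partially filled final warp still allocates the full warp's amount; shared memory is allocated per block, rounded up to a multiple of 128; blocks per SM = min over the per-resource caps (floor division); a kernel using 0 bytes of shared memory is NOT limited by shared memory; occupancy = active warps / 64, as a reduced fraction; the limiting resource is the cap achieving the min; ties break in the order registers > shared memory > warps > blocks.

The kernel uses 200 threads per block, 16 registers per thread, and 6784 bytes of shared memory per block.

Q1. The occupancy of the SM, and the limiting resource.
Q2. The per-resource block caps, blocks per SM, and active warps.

Answer: occupancy 13/16, limited by warps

registers: 9 blocks
shared memory: 7 blocks
warps: 4 blocks
blocks: 16 blocks

Answer: 4 blocks, 52 active warps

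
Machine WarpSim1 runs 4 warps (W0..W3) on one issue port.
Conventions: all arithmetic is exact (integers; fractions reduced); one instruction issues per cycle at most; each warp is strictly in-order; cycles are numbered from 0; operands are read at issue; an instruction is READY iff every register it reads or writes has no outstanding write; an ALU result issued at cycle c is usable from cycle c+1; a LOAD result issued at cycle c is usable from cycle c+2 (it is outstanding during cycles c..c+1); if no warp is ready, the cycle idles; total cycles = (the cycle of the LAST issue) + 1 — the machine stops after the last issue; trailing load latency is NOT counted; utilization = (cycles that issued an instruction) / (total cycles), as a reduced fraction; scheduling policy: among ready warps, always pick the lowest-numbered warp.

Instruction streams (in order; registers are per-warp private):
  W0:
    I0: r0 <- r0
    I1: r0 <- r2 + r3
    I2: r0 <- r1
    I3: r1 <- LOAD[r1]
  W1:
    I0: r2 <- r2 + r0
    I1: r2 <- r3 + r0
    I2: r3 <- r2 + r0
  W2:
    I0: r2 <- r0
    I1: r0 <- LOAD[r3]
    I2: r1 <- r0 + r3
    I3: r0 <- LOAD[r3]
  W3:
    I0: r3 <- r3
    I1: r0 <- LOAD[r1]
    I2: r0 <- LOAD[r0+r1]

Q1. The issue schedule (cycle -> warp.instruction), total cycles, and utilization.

cycle 0: W0.I0
cycle 1: W0.I1
cycle 2: W0.I2
cycle 3: W0.I3
cycle 4: W1.I0
cycle 5: W1.I1
cycle 6: W1.I2
cycle 7: W2.I0
cycle 8: W2.I1
cycle 9: W3.I0
cycle 10: W2.I2
cycle 11: W2.I3
cycle 12: W3.I1
cycle 13: idle
cycle 14: W3.I2

Answer: 15 cycles, utilization 14/15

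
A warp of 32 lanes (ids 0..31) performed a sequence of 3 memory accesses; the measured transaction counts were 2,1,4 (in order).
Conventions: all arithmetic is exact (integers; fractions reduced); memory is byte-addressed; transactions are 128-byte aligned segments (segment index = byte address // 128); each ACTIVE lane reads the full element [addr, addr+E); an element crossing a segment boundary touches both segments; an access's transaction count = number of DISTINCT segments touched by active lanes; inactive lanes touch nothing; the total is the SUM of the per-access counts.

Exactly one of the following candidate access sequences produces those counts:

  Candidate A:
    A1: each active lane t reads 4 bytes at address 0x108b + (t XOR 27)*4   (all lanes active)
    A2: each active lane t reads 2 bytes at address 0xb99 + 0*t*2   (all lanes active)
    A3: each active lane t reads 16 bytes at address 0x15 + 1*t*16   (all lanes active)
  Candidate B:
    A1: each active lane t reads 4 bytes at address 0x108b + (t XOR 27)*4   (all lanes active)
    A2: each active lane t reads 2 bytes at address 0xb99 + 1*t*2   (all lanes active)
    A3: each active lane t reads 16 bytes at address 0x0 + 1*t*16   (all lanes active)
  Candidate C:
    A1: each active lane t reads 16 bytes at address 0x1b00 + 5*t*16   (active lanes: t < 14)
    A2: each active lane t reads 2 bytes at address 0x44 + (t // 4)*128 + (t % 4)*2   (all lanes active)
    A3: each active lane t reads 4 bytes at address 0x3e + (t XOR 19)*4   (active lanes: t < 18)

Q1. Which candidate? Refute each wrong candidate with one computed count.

A: A3 gives 5 transactions, not 4
C: A1 gives 9 transactions, not 2
B: all counts match (2,1,4)

Answer: B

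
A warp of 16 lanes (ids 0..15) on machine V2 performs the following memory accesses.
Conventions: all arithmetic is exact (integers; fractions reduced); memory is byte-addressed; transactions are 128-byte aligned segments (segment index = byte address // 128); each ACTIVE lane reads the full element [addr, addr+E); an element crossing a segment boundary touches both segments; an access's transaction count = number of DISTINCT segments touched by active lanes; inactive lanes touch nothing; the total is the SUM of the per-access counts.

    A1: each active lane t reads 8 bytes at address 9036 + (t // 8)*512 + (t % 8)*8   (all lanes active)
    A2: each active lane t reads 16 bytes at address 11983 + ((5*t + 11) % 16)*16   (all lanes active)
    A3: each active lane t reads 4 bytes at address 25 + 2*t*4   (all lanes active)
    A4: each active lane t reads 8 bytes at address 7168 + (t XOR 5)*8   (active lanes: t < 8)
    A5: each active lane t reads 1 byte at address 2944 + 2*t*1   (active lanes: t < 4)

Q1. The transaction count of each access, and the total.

A1: 4 transactions
A2: 3 transactions
A3: 2 transactions
A4: 1 transaction
A5: 1 transaction

Answer: 4,3,2,1,1; total 11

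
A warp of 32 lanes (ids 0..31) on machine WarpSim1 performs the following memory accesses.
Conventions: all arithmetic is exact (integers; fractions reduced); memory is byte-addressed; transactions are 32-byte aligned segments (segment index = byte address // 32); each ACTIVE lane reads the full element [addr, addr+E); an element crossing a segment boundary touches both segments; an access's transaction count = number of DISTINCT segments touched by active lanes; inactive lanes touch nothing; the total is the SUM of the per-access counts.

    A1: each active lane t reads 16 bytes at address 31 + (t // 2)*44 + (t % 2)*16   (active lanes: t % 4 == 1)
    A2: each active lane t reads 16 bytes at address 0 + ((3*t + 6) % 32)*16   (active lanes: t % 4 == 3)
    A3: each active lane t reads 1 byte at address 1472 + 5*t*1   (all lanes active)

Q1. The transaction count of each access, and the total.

A1: 12 transactions
A2: 8 transactions
A3: 5 transactions

Answer: 12,8,5; total 25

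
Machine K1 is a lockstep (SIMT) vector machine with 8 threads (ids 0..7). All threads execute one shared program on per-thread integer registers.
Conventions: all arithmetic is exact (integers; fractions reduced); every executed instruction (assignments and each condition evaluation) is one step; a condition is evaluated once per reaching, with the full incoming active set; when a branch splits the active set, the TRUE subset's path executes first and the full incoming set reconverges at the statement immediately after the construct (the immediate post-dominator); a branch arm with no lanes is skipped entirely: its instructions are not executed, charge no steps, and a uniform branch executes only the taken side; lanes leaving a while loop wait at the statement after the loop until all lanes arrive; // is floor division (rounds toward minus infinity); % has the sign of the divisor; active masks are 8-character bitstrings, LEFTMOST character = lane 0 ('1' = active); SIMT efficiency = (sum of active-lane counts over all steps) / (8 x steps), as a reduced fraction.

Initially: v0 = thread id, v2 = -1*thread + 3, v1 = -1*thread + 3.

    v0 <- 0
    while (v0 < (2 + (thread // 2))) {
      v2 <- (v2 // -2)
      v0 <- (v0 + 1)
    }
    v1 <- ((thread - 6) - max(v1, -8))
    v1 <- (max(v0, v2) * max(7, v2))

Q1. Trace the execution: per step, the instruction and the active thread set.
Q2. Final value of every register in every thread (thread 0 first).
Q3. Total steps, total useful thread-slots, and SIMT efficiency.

step 0: v0 <- 0                      11111111
step 1: eval (v0 < (2 + (thread // 2))) 11111111
step 2: v2 <- (v2 // -2)             11111111
step 3: v0 <- (v0 + 1)               11111111
step 4: eval (v0 < (2 + (thread // 2))) 11111111
step 5: v2 <- (v2 // -2)             11111111
step 6: v0 <- (v0 + 1)               11111111
step 7: eval (v0 < (2 + (thread // 2))) 11111111
step 8: v2 <- (v2 // -2)             00111111
step 9: v0 <- (v0 + 1)               00111111
step 10: eval (v0 < (2 + (thread // 2))) 00111111
step 11: v2 <- (v2 // -2)             00001111
step 12: v0 <- (v0 + 1)               00001111
step 13: eval (v0 < (2 + (thread // 2))) 00001111
step 14: v2 <- (v2 // -2)             00000011
step 15: v0 <- (v0 + 1)               00000011
step 16: eval (v0 < (2 + (thread // 2))) 00000011
step 17: v1 <- ((thread - 6) - max(v1, -8)) 11111111
step 18: v1 <- (max(v0, v2) * max(7, v2)) 11111111

Answer: 19 steps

v0: 2,2,3,3,4,4,5,5
v2: 1,0,0,0,0,0,0,0
v1: 14,14,21,21,28,28,35,35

steps = 19; useful = 116; efficiency = 116/152 = 29/38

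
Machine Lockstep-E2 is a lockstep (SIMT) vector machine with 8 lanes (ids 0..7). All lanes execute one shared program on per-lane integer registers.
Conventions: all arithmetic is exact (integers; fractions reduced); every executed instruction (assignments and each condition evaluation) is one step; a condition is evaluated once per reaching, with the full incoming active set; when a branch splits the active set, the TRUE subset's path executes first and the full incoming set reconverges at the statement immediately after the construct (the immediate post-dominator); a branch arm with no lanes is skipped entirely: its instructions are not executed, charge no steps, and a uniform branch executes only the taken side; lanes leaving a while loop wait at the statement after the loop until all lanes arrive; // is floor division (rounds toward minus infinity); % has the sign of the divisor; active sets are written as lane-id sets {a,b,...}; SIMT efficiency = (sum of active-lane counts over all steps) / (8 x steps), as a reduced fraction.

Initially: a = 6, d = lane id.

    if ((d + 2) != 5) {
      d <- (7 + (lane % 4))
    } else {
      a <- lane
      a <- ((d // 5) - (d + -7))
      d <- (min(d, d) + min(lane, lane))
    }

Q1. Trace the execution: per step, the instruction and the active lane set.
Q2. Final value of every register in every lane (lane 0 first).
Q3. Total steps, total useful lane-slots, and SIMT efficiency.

step 0: eval ((d + 2) != 5)          {0,1,2,3,4,5,6,7}
step 1: d <- (7 + (lane % 4))        {0,1,2,4,5,6,7}
step 2: a <- lane                    {3}
step 3: a <- ((d // 5) - (d + -7))   {3}
step 4: d <- (min(d, d) + min(lane, lane)) {3}

Answer: 5 steps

a: 6,6,6,4,6,6,6,6
d: 7,8,9,6,7,8,9,10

steps = 5; useful = 18; efficiency = 18/40 = 9/20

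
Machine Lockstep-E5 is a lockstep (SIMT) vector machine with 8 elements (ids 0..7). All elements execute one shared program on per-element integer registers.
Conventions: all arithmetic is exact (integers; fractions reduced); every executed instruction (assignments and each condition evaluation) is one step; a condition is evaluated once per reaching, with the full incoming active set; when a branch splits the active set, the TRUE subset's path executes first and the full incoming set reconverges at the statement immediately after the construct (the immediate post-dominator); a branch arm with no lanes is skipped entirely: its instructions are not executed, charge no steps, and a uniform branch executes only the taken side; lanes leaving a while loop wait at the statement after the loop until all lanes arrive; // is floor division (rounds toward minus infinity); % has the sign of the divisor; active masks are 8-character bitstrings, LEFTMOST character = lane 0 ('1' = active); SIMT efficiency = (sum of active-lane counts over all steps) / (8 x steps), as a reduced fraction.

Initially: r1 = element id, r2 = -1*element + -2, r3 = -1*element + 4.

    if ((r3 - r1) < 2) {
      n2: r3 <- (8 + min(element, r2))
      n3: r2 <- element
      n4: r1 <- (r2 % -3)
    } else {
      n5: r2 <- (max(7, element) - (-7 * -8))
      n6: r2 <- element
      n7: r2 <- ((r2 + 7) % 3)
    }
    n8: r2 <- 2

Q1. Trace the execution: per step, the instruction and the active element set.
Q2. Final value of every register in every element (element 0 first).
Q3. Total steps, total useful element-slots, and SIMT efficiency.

step 0: eval ((r3 - r1) < 2)         11111111
step 1: r3 <- (8 + min(element, r2)) 00111111
step 2: r2 <- element                00111111
step 3: r1 <- (r2 % -3)              00111111
step 4: r2 <- (max(7, element) - (-7 * -8)) 11000000
step 5: r2 <- element                11000000
step 6: r2 <- ((r2 + 7) % 3)         11000000
step 7: r2 <- 2                      11111111

Answer: 8 steps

r1: 0,1,-1,0,-2,-1,0,-2
r2: 2,2,2,2,2,2,2,2
r3: 4,3,4,3,2,1,0,-1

steps = 8; useful = 40; efficiency = 40/64 = 5/8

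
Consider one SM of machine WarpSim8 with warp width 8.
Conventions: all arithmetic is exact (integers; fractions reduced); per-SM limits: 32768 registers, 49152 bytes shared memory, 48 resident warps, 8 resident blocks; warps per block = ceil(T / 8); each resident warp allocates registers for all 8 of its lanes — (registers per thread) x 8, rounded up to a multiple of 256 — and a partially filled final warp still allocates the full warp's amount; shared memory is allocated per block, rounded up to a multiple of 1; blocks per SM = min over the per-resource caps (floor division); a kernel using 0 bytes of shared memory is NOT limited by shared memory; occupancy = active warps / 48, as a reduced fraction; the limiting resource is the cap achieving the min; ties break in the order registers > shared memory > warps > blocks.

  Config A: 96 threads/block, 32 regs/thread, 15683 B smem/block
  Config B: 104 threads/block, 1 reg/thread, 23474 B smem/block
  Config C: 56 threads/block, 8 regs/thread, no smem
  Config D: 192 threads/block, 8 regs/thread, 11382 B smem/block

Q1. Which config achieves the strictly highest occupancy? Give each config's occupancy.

occupancies: A 3/4, B 13/24, C 7/8, D 1

Answer: D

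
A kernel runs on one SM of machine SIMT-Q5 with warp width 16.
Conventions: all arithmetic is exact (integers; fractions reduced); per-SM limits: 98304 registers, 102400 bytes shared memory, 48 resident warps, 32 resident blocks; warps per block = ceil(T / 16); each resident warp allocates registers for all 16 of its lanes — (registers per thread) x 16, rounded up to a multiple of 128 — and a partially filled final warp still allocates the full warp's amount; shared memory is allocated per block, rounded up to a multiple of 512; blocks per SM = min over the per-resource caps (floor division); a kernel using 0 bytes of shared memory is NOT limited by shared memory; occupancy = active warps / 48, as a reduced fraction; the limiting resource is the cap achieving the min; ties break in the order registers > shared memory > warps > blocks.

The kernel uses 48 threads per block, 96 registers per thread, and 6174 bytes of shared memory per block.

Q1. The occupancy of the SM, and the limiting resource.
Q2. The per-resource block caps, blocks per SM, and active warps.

Answer: occupancy 15/16, limited by shared memory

registers: 21 blocks
shared memory: 15 blocks
warps: 16 blocks
blocks: 32 blocks

Answer: 15 blocks, 45 active warps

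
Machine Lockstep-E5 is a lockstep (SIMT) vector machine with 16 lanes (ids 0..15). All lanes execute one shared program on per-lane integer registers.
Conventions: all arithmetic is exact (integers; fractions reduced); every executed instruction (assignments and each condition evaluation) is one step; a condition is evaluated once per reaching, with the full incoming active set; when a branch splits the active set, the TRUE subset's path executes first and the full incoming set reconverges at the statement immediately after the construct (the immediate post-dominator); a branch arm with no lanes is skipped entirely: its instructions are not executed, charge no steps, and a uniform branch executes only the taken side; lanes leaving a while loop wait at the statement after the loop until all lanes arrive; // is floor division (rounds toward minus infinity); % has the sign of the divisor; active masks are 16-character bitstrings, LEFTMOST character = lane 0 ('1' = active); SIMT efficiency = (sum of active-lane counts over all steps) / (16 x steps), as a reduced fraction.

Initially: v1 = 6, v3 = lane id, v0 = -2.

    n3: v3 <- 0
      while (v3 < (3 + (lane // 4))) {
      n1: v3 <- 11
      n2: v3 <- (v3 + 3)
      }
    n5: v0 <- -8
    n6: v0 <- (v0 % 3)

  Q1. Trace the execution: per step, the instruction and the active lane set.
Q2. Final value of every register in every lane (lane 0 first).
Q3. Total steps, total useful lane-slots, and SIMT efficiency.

step 0: v3 <- 0                      1111111111111111
step 1: eval (v3 < (3 + (lane // 4))) 1111111111111111
step 2: v3 <- 11                     1111111111111111
step 3: v3 <- (v3 + 3)               1111111111111111
step 4: eval (v3 < (3 + (lane // 4))) 1111111111111111
step 5: v0 <- -8                     1111111111111111
step 6: v0 <- (v0 % 3)               1111111111111111

Answer: 7 steps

v1: 6,6,6,6,6,6,6,6,6,6,6,6,6,6,6,6
v3: 14,14,14,14,14,14,14,14,14,14,14,14,14,14,14,14
v0: 1,1,1,1,1,1,1,1,1,1,1,1,1,1,1,1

steps = 7; useful = 112; efficiency = 112/112 = 1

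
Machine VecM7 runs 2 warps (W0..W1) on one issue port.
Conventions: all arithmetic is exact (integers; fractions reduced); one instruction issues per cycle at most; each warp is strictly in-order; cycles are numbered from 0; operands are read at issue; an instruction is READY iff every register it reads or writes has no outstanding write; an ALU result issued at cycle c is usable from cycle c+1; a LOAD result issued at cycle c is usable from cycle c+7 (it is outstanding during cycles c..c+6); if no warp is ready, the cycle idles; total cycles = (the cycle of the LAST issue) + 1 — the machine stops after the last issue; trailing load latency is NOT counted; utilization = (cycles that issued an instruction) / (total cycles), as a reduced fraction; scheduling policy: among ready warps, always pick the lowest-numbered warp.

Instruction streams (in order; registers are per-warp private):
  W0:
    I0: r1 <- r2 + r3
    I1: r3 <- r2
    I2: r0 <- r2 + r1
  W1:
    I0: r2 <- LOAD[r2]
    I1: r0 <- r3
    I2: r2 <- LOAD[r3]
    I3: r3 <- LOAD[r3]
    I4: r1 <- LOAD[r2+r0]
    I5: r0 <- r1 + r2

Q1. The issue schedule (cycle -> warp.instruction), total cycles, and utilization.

cycle 0: W0.I0
cycle 1: W0.I1
cycle 2: W0.I2
cycle 3: W1.I0
cycle 4: W1.I1
cycle 5: idle
cycle 6: idle
cycle 7: idle
cycle 8: idle
cycle 9: idle
cycle 10: W1.I2
cycle 11: W1.I3
cycle 12: idle
cycle 13: idle
cycle 14: idle
cycle 15: idle
cycle 16: idle
cycle 17: W1.I4
cycle 18: idle
cycle 19: idle
cycle 20: idle
cycle 21: idle
cycle 22: idle
cycle 23: idle
cycle 24: W1.I5

Answer: 25 cycles, utilization 9/25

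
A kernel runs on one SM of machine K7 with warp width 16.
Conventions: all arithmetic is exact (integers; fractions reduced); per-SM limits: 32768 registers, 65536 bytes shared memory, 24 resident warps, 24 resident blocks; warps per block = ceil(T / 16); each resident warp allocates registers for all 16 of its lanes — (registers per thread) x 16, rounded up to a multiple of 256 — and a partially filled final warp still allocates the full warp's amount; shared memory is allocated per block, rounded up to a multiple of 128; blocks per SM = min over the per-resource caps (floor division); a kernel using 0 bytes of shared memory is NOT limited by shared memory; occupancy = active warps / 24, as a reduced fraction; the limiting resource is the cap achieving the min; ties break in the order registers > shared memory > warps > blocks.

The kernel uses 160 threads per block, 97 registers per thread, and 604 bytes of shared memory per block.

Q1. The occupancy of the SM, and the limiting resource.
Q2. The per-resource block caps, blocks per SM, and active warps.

Answer: occupancy 5/12, limited by registers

registers: 1 block
shared memory: 102 blocks
warps: 2 blocks
blocks: 24 blocks

Answer: 1 block, 10 active warps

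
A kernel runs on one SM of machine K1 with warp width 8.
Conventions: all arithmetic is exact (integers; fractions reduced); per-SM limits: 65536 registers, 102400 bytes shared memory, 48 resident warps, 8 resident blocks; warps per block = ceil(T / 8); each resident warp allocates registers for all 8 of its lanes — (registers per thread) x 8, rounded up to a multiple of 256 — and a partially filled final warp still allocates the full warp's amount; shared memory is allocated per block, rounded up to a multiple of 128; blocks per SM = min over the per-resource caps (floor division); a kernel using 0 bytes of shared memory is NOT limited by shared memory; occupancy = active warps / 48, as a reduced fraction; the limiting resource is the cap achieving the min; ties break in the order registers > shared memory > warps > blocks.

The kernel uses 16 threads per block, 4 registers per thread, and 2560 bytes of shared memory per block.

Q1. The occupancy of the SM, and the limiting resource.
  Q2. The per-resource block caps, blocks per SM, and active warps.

Answer: occupancy 1/3, limited by blocks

registers: 128 blocks
shared memory: 40 blocks
warps: 24 blocks
blocks: 8 blocks

Answer: 8 blocks, 16 active warps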